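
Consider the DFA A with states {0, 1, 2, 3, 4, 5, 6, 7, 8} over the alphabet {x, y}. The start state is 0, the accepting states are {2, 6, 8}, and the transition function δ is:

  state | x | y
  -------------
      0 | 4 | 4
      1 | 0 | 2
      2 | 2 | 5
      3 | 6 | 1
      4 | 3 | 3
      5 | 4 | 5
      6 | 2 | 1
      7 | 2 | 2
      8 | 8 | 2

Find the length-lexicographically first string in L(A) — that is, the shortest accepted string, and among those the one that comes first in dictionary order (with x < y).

A breadth-first search from 0 reaches an accepting state first via the path 0 → 4 → 3 → 6 on input xxx.
No string of length < 3 is accepted (BFS exhausts all shorter strings without reaching an accepting state), and xxx is the lexicographically least accepting string of length 3.

xxx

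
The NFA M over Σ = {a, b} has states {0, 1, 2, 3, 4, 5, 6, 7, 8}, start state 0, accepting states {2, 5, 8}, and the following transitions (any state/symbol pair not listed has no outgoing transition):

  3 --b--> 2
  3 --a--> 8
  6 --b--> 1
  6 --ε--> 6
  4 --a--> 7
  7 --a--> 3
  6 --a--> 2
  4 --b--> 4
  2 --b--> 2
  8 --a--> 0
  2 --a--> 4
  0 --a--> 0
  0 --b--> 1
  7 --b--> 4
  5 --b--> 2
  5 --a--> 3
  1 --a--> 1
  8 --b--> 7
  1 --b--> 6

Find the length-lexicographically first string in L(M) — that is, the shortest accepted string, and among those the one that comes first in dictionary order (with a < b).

bba

A breadth-first search from 0 reaches an accepting state first via the path 0 → 1 → 6 → 2 on input bba.
No string of length < 3 is accepted (BFS exhausts all shorter strings without reaching an accepting state), and bba is the lexicographically least accepting string of length 3.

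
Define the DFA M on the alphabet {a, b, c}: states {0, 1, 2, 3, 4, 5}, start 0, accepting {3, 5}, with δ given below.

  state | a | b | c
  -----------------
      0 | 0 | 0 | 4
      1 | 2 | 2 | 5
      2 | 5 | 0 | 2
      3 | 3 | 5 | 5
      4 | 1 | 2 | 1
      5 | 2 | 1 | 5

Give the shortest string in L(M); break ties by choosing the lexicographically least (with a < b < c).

cac

A breadth-first search from 0 reaches an accepting state first via the path 0 → 4 → 1 → 5 on input cac.
No string of length < 3 is accepted (BFS exhausts all shorter strings without reaching an accepting state), and cac is the lexicographically least accepting string of length 3.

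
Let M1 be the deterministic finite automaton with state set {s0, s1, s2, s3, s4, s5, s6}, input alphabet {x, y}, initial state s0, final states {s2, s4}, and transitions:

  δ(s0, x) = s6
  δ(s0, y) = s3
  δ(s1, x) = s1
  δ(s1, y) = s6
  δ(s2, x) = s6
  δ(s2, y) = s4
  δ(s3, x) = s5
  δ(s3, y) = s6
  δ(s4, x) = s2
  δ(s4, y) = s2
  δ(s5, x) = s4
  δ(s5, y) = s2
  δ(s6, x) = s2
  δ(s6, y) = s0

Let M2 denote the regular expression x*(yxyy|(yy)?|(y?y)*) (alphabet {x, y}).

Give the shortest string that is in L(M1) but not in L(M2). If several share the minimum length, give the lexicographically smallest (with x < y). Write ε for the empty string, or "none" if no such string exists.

yxx

The string yxx is accepted by M1 but not by M2.
No shorter string lies in the difference, and yxx is the lexicographically first length-3 string in L(M1) \ L(M2).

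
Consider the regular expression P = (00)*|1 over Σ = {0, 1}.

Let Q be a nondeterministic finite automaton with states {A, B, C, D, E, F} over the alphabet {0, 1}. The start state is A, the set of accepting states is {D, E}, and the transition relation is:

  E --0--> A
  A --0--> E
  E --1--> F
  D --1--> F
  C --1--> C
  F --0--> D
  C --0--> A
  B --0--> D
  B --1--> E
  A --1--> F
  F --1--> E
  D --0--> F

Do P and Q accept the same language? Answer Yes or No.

The empty string ε is accepted by P but rejected by Q.
So L(P) ≠ L(Q).

No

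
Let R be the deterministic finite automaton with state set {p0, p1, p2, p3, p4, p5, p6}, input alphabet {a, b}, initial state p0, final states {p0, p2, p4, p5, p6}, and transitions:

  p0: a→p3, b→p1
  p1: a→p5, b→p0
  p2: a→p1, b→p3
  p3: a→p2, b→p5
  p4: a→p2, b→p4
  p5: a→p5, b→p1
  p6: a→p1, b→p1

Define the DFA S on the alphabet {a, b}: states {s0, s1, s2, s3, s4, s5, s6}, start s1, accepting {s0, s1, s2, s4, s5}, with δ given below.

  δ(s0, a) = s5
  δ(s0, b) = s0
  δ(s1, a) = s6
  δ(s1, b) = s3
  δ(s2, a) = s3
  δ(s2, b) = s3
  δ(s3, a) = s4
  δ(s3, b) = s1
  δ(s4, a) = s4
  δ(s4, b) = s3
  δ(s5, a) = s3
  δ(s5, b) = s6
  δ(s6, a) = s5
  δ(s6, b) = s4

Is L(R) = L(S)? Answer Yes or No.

Yes

Exploring the product automaton R × S from the start pair (p0, s1), following both machines on each input symbol, reaches 5 state pairs: (p0, s1), (p3, s6), (p1, s3), (p2, s5), (p5, s4).
R accepts in {p0, p2, p4, p5, p6} and S accepts in {s0, s1, s2, s4, s5}. In every reachable pair the two components are either both accepting — (p0, s1), (p2, s5), (p5, s4) — or both non-accepting, so no string is accepted by exactly one of the machines: L(R) \ L(S) and L(S) \ L(R) are both empty.
Hence every string is accepted by R iff it is accepted by S, and the two languages coincide.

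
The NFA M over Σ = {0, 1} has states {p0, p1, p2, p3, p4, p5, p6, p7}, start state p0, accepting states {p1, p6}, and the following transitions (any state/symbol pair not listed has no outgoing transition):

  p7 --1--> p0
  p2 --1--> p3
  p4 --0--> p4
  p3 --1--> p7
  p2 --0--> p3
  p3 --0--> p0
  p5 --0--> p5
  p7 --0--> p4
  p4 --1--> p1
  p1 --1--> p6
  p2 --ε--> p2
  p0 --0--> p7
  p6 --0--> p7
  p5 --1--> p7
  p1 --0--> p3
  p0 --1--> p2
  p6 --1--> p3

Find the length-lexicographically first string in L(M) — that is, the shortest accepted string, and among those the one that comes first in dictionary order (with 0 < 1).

A breadth-first search from p0 reaches an accepting state first via the path p0 → p7 → p4 → p1 on input 001.
No string of length < 3 is accepted (BFS exhausts all shorter strings without reaching an accepting state), and 001 is the lexicographically least accepting string of length 3.

001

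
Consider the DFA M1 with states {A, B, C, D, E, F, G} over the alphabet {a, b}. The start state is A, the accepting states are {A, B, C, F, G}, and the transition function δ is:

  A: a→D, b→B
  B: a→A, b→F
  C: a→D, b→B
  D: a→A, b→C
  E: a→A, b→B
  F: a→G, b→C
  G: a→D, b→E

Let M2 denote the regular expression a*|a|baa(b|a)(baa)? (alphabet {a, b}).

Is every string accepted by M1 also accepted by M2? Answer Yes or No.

The string b is in L(M1) but not in L(M2).
So L(M1) ⊄ L(M2).

No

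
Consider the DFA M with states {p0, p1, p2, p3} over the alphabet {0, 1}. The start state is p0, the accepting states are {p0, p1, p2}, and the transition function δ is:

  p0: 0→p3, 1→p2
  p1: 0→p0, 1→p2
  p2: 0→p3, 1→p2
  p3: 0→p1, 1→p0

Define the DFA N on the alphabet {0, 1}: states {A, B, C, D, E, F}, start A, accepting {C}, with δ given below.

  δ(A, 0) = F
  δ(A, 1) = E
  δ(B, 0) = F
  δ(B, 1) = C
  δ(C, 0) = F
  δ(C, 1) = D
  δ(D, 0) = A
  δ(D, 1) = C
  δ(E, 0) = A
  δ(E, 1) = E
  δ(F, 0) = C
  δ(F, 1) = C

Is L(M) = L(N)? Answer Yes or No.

No

The empty string ε is accepted by M but rejected by N.
So L(M) ≠ L(N).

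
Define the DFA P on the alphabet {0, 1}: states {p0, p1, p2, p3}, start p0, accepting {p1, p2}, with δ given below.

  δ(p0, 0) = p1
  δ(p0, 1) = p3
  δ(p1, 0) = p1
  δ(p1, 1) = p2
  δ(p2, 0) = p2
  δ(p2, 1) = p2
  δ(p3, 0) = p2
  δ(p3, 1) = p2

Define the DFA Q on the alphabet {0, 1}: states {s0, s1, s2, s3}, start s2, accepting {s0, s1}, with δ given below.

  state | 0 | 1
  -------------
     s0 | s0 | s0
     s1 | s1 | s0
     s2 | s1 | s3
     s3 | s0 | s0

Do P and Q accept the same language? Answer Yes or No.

Yes

Exploring the product automaton P × Q from the start pair (p0, s2), following both machines on each input symbol, reaches 4 state pairs: (p0, s2), (p1, s1), (p3, s3), (p2, s0).
P accepts in {p1, p2} and Q accepts in {s0, s1}. In every reachable pair the two components are either both accepting — (p1, s1), (p2, s0) — or both non-accepting, so no string is accepted by exactly one of the machines: L(P) \ L(Q) and L(Q) \ L(P) are both empty.
Hence every string is accepted by P iff it is accepted by Q, and the two languages coincide.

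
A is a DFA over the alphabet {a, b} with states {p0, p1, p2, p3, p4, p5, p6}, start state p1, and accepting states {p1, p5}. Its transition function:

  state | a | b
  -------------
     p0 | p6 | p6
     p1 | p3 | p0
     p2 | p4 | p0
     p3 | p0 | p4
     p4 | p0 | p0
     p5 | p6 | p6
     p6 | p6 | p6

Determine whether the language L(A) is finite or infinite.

The useful states (reachable from p1 and able to reach an accepting state) are {p1}.
Restricted to these states the transition graph has no cycle, so every accepting path has bounded length and L is finite.

finite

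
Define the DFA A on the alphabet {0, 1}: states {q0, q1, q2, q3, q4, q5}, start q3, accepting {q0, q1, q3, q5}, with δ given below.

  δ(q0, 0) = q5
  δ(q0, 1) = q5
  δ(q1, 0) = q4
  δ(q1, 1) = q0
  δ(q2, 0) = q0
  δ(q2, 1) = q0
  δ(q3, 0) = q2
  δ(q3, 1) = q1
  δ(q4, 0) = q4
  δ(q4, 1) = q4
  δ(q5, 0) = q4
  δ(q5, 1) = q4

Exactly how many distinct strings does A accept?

11

The useful subgraph on states {q0, q1, q2, q3, q5} is acyclic, so L(A) is finite; the longest accepting path visits 4 useful states, giving maximum string length 3.
Counting accepting paths from q3 by length: 1 of length 0, 1 of length 1, 3 of length 2, 6 of length 3. Total 11.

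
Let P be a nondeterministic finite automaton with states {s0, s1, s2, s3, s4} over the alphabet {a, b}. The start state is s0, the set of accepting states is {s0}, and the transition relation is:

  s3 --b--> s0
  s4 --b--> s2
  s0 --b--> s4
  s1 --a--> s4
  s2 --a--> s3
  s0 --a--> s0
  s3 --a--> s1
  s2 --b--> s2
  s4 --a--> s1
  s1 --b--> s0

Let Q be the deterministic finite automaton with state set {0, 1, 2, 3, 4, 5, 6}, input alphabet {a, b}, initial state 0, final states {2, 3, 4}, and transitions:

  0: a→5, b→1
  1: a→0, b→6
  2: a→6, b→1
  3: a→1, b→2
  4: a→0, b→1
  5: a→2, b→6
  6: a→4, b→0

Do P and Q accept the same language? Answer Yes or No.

The empty string ε is accepted by P but rejected by Q.
So L(P) ≠ L(Q).

No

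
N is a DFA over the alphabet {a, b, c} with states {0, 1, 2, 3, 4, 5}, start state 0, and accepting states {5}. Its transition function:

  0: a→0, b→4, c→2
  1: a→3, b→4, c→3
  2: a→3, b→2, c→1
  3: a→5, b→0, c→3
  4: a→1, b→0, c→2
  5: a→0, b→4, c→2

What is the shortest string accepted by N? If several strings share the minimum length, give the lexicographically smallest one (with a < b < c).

A breadth-first search from 0 reaches an accepting state first via the path 0 → 2 → 3 → 5 on input caa.
No string of length < 3 is accepted (BFS exhausts all shorter strings without reaching an accepting state), and caa is the lexicographically least accepting string of length 3.

caa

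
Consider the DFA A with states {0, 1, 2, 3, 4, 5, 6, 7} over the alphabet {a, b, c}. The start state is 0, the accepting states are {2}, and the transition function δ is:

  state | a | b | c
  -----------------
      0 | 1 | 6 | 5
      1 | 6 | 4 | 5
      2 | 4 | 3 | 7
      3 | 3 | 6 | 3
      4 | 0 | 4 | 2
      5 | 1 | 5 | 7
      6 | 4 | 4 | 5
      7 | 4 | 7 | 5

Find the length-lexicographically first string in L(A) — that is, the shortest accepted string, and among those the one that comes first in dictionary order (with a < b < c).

abc

A breadth-first search from 0 reaches an accepting state first via the path 0 → 1 → 4 → 2 on input abc.
No string of length < 3 is accepted (BFS exhausts all shorter strings without reaching an accepting state), and abc is the lexicographically least accepting string of length 3.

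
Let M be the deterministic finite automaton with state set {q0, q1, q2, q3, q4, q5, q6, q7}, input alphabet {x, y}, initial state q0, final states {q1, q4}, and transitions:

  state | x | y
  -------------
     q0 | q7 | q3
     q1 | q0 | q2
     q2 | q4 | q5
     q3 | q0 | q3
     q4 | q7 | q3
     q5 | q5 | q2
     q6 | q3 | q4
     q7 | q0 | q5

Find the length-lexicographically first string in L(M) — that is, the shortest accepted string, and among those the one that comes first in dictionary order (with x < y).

A breadth-first search from q0 reaches an accepting state first via the path q0 → q7 → q5 → q2 → q4 on input xyyx.
No string of length < 4 is accepted (BFS exhausts all shorter strings without reaching an accepting state), and xyyx is the lexicographically least accepting string of length 4.

xyyx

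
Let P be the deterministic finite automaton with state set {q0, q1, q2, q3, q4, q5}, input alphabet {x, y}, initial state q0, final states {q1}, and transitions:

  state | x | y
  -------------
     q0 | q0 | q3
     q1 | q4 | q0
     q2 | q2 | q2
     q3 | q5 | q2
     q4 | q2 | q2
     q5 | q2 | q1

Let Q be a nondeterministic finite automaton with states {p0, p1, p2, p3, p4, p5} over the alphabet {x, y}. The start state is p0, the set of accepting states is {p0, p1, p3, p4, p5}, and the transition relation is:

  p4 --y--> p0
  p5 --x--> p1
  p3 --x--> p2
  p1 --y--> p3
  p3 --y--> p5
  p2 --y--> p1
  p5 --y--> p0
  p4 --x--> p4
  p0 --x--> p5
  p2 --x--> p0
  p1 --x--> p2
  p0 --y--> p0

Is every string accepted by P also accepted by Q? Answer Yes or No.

Yes

Exploring the product automaton P × Q from the start pair (q0, p0), following both machines on each input symbol, reaches 22 state pairs: (q0, p0), (q0, p5), (q3, p0), (q0, p1), (q5, p5), (q2, p0), (q0, p2), (q3, p3), (q2, p1), (q1, p0), (q2, p5), (q3, p1), (q5, p2), (q2, p2), (q2, p3), (q4, p5), (q1, p1), (q4, p2), (q0, p3), (q3, p5), (q5, p1), (q1, p3).
P accepts in {q1} and Q accepts in {p0, p1, p3, p4, p5}. The reachable pairs whose P-component is accepting are (q1, p0), (q1, p1), (q1, p3); in each of them the Q-component is accepting too, so the product for L(P) \ L(Q) (P-component accepting, Q-component rejecting) has no reachable accepting pair and the difference is empty.
Hence every string in L(P) is also in L(Q).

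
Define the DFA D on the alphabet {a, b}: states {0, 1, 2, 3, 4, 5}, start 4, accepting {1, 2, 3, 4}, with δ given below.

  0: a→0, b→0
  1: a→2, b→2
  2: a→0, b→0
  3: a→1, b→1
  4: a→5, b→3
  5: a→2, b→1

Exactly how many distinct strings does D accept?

12

The useful subgraph on states {1, 2, 3, 4, 5} is acyclic, so L(D) is finite; the longest accepting path visits 4 useful states, giving maximum string length 3.
Counting accepting paths from 4 by length: 1 of length 0, 1 of length 1, 4 of length 2, 6 of length 3. Total 12.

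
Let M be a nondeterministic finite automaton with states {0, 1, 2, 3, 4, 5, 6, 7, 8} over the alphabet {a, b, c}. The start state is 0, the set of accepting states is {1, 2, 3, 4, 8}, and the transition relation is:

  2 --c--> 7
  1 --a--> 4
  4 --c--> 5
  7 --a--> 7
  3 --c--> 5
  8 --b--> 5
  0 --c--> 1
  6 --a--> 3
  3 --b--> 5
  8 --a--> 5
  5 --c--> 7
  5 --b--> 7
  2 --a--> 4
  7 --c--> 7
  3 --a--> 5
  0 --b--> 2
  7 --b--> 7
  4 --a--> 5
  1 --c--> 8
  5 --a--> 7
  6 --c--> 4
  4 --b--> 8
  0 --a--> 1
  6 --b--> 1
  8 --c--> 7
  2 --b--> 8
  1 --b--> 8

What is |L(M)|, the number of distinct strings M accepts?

14

The useful subgraph on states {0, 1, 2, 4, 8} is acyclic, so L(M) is finite; the longest accepting path visits 4 useful states, giving maximum string length 3.
Counting accepting paths from 0 by length: 3 of length 1, 8 of length 2, 3 of length 3. Total 14.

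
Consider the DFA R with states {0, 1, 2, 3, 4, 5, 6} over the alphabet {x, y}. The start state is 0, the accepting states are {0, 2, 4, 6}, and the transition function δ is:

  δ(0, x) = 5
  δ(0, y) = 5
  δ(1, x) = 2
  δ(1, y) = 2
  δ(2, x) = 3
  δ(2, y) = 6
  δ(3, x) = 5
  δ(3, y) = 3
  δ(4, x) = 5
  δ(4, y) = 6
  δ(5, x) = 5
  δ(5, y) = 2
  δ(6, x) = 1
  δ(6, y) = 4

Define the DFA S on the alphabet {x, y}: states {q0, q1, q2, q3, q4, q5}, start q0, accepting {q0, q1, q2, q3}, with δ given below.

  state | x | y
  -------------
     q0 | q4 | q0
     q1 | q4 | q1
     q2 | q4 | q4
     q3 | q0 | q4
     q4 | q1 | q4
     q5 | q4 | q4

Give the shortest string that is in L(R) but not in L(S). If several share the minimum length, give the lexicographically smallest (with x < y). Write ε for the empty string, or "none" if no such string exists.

xy

The string xy is accepted by R but not by S.
No shorter string lies in the difference, and xy is the lexicographically first length-2 string in L(R) \ L(S).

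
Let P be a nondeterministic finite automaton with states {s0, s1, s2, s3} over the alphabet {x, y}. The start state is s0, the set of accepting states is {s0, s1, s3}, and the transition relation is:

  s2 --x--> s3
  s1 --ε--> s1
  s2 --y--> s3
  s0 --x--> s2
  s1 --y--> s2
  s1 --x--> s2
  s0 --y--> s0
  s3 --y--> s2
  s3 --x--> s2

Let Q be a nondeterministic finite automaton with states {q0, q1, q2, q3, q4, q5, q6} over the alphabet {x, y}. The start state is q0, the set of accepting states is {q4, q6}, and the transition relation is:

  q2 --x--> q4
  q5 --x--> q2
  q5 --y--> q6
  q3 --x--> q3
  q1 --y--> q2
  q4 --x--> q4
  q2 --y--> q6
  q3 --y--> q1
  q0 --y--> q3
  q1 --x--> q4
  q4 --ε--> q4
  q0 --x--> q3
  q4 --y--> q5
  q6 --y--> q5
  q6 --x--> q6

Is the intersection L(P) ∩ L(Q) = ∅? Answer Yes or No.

The string xxyx is accepted by both P and Q.
Hence L(P) ∩ L(Q) ≠ ∅.

No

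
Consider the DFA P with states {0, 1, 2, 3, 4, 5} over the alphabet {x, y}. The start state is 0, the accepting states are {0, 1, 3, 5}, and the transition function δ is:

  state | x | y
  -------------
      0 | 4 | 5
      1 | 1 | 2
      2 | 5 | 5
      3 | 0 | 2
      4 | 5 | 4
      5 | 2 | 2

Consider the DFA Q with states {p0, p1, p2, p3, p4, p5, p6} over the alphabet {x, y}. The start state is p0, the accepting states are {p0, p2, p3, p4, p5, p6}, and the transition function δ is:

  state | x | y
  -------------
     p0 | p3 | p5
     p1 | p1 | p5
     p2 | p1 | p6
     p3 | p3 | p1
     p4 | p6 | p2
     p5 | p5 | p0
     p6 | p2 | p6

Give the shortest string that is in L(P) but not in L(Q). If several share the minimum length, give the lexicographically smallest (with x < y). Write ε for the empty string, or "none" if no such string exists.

The string xyx is accepted by P but not by Q.
No shorter string lies in the difference, and xyx is the lexicographically first length-3 string in L(P) \ L(Q).

xyx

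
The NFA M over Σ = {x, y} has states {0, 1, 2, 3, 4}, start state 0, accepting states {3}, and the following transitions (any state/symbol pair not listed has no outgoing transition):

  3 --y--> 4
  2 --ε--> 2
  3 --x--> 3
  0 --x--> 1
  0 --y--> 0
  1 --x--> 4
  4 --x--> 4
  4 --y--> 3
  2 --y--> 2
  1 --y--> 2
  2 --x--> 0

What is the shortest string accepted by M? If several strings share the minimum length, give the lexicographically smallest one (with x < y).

xxy

A breadth-first search from 0 reaches an accepting state first via the path 0 → 1 → 4 → 3 on input xxy.
No string of length < 3 is accepted (BFS exhausts all shorter strings without reaching an accepting state), and xxy is the lexicographically least accepting string of length 3.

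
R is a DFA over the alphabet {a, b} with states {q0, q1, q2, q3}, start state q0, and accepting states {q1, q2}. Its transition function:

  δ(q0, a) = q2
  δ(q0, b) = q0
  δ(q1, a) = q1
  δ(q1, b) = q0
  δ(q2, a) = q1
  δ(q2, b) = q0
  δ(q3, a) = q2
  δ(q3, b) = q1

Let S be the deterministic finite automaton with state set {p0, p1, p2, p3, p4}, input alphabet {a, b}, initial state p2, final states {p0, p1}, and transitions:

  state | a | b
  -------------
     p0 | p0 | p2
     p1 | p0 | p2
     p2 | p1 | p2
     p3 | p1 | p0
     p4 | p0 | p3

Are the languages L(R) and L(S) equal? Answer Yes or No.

Yes

Exploring the product automaton R × S from the start pair (q0, p2), following both machines on each input symbol, reaches 3 state pairs: (q0, p2), (q2, p1), (q1, p0).
R accepts in {q1, q2} and S accepts in {p0, p1}. In every reachable pair the two components are either both accepting — (q2, p1), (q1, p0) — or both non-accepting, so no string is accepted by exactly one of the machines: L(R) \ L(S) and L(S) \ L(R) are both empty.
Hence every string is accepted by R iff it is accepted by S, and the two languages coincide.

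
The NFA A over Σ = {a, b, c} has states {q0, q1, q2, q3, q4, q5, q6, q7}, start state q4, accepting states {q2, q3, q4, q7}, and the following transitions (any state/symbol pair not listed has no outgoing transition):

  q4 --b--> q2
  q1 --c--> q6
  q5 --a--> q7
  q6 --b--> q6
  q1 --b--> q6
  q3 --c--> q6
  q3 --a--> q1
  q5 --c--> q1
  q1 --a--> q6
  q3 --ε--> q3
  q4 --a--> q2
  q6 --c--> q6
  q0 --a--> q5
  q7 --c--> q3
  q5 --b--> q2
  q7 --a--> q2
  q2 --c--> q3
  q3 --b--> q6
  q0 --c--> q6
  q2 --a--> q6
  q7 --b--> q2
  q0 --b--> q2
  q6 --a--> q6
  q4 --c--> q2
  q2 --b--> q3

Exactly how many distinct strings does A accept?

The useful subgraph on states {q2, q3, q4} is acyclic, so L(A) is finite; the longest accepting path visits 3 useful states, giving maximum string length 2.
Counting accepting paths from q4 by length: 1 of length 0, 3 of length 1, 6 of length 2. Total 10.

10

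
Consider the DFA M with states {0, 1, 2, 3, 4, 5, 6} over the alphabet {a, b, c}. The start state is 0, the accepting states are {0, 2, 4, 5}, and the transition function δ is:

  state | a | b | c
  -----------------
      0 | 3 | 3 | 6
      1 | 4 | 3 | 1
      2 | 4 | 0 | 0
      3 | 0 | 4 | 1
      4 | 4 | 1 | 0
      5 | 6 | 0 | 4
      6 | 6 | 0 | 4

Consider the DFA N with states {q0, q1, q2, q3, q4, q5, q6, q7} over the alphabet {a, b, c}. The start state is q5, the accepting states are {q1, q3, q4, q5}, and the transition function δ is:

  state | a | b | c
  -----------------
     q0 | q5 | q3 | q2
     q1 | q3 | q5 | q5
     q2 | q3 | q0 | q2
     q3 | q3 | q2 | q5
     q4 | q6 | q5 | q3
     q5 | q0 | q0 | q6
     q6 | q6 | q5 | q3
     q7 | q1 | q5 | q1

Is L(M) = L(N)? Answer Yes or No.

Yes

Exploring the product automaton M × N from the start pair (0, q5), following both machines on each input symbol, reaches 5 state pairs: (0, q5), (3, q0), (6, q6), (4, q3), (1, q2).
M accepts in {0, 2, 4, 5} and N accepts in {q1, q3, q4, q5}. In every reachable pair the two components are either both accepting — (0, q5), (4, q3) — or both non-accepting, so no string is accepted by exactly one of the machines: L(M) \ L(N) and L(N) \ L(M) are both empty.
Hence every string is accepted by M iff it is accepted by N, and the two languages coincide.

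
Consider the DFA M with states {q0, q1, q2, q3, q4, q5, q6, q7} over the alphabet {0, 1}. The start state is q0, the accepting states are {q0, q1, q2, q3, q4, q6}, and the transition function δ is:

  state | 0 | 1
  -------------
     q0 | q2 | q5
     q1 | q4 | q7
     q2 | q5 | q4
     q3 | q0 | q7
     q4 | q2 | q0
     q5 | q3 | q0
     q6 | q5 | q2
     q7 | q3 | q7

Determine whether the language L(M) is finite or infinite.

infinite

State q0 is reachable from the start and can reach an accepting state, and it lies on the cycle q0 → q2 → q4 → q0.
Traversing that cycle any number of times yields accepted strings of unbounded length, so the language is infinite.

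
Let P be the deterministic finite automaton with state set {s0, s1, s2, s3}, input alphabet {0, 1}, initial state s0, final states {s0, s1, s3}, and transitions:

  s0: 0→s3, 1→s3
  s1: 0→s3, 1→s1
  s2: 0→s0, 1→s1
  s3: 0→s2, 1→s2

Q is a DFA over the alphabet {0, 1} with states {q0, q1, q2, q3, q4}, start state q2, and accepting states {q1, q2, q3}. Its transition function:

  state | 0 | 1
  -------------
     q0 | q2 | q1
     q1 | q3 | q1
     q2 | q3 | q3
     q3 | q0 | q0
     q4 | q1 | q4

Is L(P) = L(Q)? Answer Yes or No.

Exploring the product automaton P × Q from the start pair (s0, q2), following both machines on each input symbol, reaches 4 state pairs: (s0, q2), (s3, q3), (s2, q0), (s1, q1).
P accepts in {s0, s1, s3} and Q accepts in {q1, q2, q3}. In every reachable pair the two components are either both accepting — (s0, q2), (s3, q3), (s1, q1) — or both non-accepting, so no string is accepted by exactly one of the machines: L(P) \ L(Q) and L(Q) \ L(P) are both empty.
Hence every string is accepted by P iff it is accepted by Q, and the two languages coincide.

Yes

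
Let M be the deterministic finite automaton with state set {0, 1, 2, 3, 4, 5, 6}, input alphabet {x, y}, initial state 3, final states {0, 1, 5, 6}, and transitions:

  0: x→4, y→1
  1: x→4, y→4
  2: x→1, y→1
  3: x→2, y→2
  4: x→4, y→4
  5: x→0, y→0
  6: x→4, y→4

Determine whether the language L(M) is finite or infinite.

finite

The useful states (reachable from 3 and able to reach an accepting state) are {1, 2, 3}.
Restricted to these states the transition graph has no cycle, so every accepting path has bounded length and L is finite.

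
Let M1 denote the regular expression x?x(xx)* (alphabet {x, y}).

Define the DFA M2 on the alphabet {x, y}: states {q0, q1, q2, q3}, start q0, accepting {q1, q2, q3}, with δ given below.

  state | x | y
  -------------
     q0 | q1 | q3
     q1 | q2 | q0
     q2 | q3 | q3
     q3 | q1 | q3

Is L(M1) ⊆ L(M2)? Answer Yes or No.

Converting the expression M1 to a DFA (subset construction, then merging equivalent states) gives the minimal DFA with states {r0, r1, r2}, start state r0, accepting states {r1} and transitions r0: x→r1, y→r2; r1: x→r1, y→r2; r2: x→r2, y→r2.
Exploring the product automaton M1 × M2 from the start pair (r0, q0), following both machines on each input symbol, reaches 8 state pairs: (r0, q0), (r1, q1), (r2, q3), (r1, q2), (r2, q0), (r2, q1), (r1, q3), (r2, q2).
M1 accepts in {r1} and M2 accepts in {q1, q2, q3}. The reachable pairs whose M1-component is accepting are (r1, q1), (r1, q2), (r1, q3); in each of them the M2-component is accepting too, so the product for L(M1) \ L(M2) (M1-component accepting, M2-component rejecting) has no reachable accepting pair and the difference is empty.
Hence every string in L(M1) is also in L(M2).

Yes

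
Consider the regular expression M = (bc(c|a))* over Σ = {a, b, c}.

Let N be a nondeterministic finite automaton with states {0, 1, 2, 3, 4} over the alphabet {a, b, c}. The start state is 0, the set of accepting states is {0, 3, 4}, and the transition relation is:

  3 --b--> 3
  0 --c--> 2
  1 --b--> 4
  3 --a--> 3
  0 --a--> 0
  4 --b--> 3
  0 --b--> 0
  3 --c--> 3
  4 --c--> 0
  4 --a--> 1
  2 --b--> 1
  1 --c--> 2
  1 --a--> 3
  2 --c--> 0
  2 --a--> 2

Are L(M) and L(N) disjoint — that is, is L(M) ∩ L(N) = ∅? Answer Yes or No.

No

The empty string ε is accepted by both M and N.
Hence L(M) ∩ L(N) ≠ ∅.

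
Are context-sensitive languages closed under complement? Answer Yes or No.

Yes

The context-sensitive languages are exactly NSPACE(n), and by the Immerman–Szelepcsényi theorem nondeterministic space classes (from log n up) are closed under complement.
So the context-sensitive languages are closed under complement.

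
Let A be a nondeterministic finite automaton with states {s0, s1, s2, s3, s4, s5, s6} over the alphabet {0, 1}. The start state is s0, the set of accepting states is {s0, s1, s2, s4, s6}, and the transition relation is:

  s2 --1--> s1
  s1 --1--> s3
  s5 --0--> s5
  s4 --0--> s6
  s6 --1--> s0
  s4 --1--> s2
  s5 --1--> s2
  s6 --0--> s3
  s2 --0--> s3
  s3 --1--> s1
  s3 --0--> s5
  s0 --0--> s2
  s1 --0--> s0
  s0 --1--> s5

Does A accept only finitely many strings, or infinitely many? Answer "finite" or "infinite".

infinite

State s0 is reachable from the start and can reach an accepting state, and it lies on the cycle s0 → s2 → s1 → s0.
Traversing that cycle any number of times yields accepted strings of unbounded length, so the language is infinite.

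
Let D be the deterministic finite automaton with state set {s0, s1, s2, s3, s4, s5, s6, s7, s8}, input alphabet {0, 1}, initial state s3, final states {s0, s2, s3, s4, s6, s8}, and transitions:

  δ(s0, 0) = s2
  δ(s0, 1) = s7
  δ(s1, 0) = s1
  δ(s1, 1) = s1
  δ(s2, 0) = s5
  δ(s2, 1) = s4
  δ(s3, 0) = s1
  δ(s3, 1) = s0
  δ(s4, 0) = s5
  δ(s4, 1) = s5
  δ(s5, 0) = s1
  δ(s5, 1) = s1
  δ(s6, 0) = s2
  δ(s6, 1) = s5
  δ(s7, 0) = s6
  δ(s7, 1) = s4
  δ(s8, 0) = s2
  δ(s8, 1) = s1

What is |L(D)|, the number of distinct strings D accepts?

The useful subgraph on states {s0, s2, s3, s4, s6, s7} is acyclic, so L(D) is finite; the longest accepting path visits 6 useful states, giving maximum string length 5.
Counting accepting paths from s3 by length: 1 of length 0, 1 of length 1, 1 of length 2, 3 of length 3, 1 of length 4, 1 of length 5. Total 8.

8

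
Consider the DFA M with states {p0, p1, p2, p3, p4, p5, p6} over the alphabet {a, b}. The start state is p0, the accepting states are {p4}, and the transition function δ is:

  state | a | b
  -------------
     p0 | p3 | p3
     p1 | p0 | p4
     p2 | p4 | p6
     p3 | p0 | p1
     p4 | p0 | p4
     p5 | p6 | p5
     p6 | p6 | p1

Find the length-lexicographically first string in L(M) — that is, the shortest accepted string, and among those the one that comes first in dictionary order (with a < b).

A breadth-first search from p0 reaches an accepting state first via the path p0 → p3 → p1 → p4 on input abb.
No string of length < 3 is accepted (BFS exhausts all shorter strings without reaching an accepting state), and abb is the lexicographically least accepting string of length 3.

abb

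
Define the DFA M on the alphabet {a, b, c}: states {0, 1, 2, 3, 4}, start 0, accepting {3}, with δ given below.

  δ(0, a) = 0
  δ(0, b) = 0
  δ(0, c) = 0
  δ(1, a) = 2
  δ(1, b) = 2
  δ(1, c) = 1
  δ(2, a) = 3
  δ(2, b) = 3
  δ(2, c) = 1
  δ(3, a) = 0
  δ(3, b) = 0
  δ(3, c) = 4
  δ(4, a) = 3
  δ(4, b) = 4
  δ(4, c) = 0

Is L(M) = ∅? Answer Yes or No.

Yes

The states reachable from the start state are {0}.
None of the accepting states {3} is reachable, so no string is accepted and L(M) = ∅.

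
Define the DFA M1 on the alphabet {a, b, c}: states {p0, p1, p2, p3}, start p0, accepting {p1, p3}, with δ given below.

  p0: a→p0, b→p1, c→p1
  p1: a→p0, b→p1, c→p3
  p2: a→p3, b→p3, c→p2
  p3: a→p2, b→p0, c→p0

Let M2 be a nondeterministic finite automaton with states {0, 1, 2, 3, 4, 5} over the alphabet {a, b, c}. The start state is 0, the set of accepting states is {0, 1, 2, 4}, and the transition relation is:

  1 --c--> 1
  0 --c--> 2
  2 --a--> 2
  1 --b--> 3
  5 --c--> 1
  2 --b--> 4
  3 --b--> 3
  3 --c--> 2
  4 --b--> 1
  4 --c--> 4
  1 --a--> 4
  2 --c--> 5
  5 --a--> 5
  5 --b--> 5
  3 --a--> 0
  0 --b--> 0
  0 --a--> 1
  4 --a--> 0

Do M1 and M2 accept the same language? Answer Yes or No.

The string ab is accepted by M1 but rejected by M2.
So L(M1) ≠ L(M2).

No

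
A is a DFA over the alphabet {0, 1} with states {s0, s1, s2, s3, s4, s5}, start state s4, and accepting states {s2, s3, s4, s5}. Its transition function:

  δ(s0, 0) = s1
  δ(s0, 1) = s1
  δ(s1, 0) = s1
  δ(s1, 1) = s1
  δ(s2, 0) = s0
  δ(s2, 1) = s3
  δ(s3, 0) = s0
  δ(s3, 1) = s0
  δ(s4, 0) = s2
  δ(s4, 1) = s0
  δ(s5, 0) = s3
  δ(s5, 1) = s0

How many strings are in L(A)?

The useful subgraph on states {s2, s3, s4} is acyclic, so L(A) is finite; the longest accepting path visits 3 useful states, giving maximum string length 2.
Counting accepting paths from s4 by length: 1 of length 0, 1 of length 1, 1 of length 2. Total 3.

3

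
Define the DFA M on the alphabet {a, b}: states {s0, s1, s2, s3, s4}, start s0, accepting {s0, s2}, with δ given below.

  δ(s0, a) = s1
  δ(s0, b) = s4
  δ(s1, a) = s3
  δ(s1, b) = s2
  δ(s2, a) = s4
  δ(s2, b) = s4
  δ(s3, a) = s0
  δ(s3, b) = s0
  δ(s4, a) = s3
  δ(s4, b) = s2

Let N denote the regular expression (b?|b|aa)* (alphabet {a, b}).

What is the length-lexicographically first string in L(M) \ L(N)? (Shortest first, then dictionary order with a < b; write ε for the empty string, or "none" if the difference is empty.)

ab

The string ab is accepted by M but not by N.
No shorter string lies in the difference, and ab is the lexicographically first length-2 string in L(M) \ L(N).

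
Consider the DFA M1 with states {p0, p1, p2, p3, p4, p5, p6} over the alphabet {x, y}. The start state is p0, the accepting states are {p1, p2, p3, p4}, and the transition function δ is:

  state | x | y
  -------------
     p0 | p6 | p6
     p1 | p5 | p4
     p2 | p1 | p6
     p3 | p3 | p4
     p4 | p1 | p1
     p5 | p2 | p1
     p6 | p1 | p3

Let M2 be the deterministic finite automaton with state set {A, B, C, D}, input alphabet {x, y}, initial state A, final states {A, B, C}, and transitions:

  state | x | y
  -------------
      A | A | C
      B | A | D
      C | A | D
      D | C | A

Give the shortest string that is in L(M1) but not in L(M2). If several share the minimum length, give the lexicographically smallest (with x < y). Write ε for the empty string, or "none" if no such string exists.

yy

The string yy is accepted by M1 but not by M2.
No shorter string lies in the difference, and yy is the lexicographically first length-2 string in L(M1) \ L(M2).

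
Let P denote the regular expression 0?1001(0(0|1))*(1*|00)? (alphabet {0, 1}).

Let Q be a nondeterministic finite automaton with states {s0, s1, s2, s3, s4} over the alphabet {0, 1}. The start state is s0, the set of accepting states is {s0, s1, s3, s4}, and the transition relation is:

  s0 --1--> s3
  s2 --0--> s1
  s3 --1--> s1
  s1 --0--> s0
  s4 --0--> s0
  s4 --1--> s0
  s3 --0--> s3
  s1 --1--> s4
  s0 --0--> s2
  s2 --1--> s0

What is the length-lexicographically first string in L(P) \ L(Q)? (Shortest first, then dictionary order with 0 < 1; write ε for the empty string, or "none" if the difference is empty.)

The string 100100 is accepted by P but not by Q.
No shorter string lies in the difference, and 100100 is the lexicographically first length-6 string in L(P) \ L(Q).

100100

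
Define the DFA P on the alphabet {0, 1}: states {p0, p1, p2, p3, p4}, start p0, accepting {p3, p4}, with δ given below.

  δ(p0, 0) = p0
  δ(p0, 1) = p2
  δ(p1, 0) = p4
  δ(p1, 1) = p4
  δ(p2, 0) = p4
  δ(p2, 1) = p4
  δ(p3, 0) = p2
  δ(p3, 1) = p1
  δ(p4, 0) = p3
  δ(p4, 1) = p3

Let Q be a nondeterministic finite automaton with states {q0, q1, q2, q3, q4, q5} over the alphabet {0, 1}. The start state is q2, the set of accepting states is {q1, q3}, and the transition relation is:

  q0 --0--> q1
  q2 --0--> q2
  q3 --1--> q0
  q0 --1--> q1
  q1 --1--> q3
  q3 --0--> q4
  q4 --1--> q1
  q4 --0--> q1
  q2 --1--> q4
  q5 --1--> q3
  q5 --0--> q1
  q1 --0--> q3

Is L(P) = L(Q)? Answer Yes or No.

Exploring the product automaton P × Q from the start pair (p0, q2), following both machines on each input symbol, reaches 5 state pairs: (p0, q2), (p2, q4), (p4, q1), (p3, q3), (p1, q0).
P accepts in {p3, p4} and Q accepts in {q1, q3}. In every reachable pair the two components are either both accepting — (p4, q1), (p3, q3) — or both non-accepting, so no string is accepted by exactly one of the machines: L(P) \ L(Q) and L(Q) \ L(P) are both empty.
Hence every string is accepted by P iff it is accepted by Q, and the two languages coincide.

Yes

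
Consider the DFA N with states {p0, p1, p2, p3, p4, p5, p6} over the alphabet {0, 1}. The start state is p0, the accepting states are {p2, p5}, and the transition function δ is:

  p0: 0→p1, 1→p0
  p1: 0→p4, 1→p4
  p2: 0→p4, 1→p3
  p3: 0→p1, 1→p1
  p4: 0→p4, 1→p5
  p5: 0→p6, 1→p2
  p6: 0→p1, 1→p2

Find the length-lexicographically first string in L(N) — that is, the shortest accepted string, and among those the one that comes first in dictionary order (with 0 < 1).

001

A breadth-first search from p0 reaches an accepting state first via the path p0 → p1 → p4 → p5 on input 001.
No string of length < 3 is accepted (BFS exhausts all shorter strings without reaching an accepting state), and 001 is the lexicographically least accepting string of length 3.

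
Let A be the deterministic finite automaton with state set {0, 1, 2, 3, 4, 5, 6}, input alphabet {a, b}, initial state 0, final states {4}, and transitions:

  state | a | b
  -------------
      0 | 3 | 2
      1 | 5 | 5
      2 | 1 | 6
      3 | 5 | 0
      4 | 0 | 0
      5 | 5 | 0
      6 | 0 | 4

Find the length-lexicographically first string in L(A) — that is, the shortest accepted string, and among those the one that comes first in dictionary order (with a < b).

bbb

A breadth-first search from 0 reaches an accepting state first via the path 0 → 2 → 6 → 4 on input bbb.
No string of length < 3 is accepted (BFS exhausts all shorter strings without reaching an accepting state), and bbb is the lexicographically least accepting string of length 3.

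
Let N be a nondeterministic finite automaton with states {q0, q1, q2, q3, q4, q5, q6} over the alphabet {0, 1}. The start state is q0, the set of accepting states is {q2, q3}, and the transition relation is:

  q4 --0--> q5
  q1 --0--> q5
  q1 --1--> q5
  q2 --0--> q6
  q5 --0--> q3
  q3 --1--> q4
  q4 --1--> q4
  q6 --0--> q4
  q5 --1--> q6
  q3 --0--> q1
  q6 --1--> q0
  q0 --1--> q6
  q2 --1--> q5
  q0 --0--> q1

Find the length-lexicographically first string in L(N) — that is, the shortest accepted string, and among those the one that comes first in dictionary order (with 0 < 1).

A breadth-first search from q0 reaches an accepting state first via the path q0 → q1 → q5 → q3 on input 000.
No string of length < 3 is accepted (BFS exhausts all shorter strings without reaching an accepting state), and 000 is the lexicographically least accepting string of length 3.

000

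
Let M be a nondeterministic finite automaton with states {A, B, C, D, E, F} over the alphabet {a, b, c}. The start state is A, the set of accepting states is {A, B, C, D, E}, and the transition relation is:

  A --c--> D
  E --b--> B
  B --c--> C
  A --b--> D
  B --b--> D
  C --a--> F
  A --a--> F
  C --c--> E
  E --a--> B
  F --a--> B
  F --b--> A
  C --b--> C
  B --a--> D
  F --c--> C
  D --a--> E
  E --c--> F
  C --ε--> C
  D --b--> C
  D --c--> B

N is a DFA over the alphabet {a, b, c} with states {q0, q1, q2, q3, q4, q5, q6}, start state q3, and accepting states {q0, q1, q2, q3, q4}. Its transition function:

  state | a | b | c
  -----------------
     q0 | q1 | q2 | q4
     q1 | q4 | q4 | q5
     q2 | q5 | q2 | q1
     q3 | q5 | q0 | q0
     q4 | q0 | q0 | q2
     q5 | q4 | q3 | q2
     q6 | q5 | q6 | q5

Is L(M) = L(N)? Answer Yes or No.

Yes

Exploring the product automaton M × N from the start pair (A, q3), following both machines on each input symbol, reaches 6 state pairs: (A, q3), (F, q5), (D, q0), (B, q4), (C, q2), (E, q1).
M accepts in {A, B, C, D, E} and N accepts in {q0, q1, q2, q3, q4}. In every reachable pair the two components are either both accepting — (A, q3), (D, q0), (B, q4), (C, q2), (E, q1) — or both non-accepting, so no string is accepted by exactly one of the machines: L(M) \ L(N) and L(N) \ L(M) are both empty.
Hence every string is accepted by M iff it is accepted by N, and the two languages coincide.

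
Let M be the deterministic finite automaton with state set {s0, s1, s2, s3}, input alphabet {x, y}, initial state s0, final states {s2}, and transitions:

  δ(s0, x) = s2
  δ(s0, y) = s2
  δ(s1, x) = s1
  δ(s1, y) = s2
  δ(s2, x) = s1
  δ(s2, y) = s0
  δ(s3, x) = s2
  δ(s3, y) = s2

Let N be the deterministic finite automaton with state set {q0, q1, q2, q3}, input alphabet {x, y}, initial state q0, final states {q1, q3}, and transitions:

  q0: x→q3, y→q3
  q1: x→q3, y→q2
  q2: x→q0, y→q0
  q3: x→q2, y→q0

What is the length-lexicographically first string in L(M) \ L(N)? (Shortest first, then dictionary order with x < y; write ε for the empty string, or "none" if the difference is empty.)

xxy

The string xxy is accepted by M but not by N.
No shorter string lies in the difference, and xxy is the lexicographically first length-3 string in L(M) \ L(N).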